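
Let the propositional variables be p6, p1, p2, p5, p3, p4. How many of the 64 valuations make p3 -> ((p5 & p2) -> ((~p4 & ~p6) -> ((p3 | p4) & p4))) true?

62

Initial set: {T (p3 -> ((p5 & p2) -> ((~p4 & ~p6) -> ((p3 | p4) & p4))))}.
T (p3 -> ((p5 & p2) -> ((~p4 & ~p6) -> ((p3 | p4) & p4)))): β-rule — branch into F p3  //  T ((p5 & p2) -> ((~p4 & ~p6) -> ((p3 | p4) & p4))).
  branch 1 (add F p3):
    ○ open, literals {p3=0}.
  branch 2 (add T ((p5 & p2) -> ((~p4 & ~p6) -> ((p3 | p4) & p4)))):
    T ((p5 & p2) -> ((~p4 & ~p6) -> ((p3 | p4) & p4))): β-rule — branch into F (p5 & p2)  //  T ((~p4 & ~p6) -> ((p3 | p4) & p4)).
      branch 2.1 (add F (p5 & p2)):
        F (p5 & p2): β-rule — branch into F p5  //  F p2.
          branch 2.1.1 (add F p5):
            ○ open, literals {p5=0}.
          branch 2.1.2 (add F p2):
            ○ open, literals {p2=0}.
      branch 2.2 (add T ((~p4 & ~p6) -> ((p3 | p4) & p4))):
        T ((~p4 & ~p6) -> ((p3 | p4) & p4)): β-rule — branch into F (~p4 & ~p6)  //  T ((p3 | p4) & p4).
          branch 2.2.1 (add F (~p4 & ~p6)):
            F (~p4 & ~p6): β-rule — branch into F ~p4  //  F ~p6.
              branch 2.2.1.1 (add F ~p4):
                ○ open, literals {p4=1}.
              branch 2.2.1.2 (add F ~p6):
                ○ open, literals {p6=1}.
          branch 2.2.2 (add T ((p3 | p4) & p4)):
            T ((p3 | p4) & p4): α-rule — add T (p3 | p4), T p4.
            T (p3 | p4): β-rule — branch into T p3  //  T p4.
              branch 2.2.2.1 (add T p3):
                ○ open, literals {p3=1, p4=1}.
              branch 2.2.2.2 (add T p4):
                ○ open, literals {p4=1}.
0 branches closed, 7 open.
Each open branch fixes some atoms; the unmentioned ones are free. Counting distinct full assignments: branch {p3=0} (p6, p1, p2, p5, p4) contributes 32 new; branch {p5=0} (p6, p1, p2, p3, p4) contributes 16 new; branch {p2=0} (p6, p1, p5, p3, p4) contributes 8 new; branch {p4=1} (p6, p1, p2, p5, p3) contributes 4 new; branch {p6=1} (p1, p2, p5, p3, p4) contributes 2 new; branch {p3=1, p4=1} (p6, p1, p2, p5) contributes 0 new; branch {p4=1} (p6, p1, p2, p5, p3) contributes 0 new. Total: 62.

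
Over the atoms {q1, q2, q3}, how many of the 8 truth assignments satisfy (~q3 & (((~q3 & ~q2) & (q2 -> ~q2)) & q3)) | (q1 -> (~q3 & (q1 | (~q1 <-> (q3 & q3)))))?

Initial set: {((~q3 & (((~q3 & ~q2) & (q2 -> ~q2)) & q3)) | (q1 -> (~q3 & (q1 | (~q1 <-> (q3 & q3))))))}.
((~q3 & (((~q3 & ~q2) & (q2 -> ~q2)) & q3)) | (q1 -> (~q3 & (q1 | (~q1 <-> (q3 & q3)))))): β-rule — branch into (~q3 & (((~q3 & ~q2) & (q2 -> ~q2)) & q3))  //  (q1 -> (~q3 & (q1 | (~q1 <-> (q3 & q3))))).
  branch 1 (add (~q3 & (((~q3 & ~q2) & (q2 -> ~q2)) & q3))):
    (~q3 & (((~q3 & ~q2) & (q2 -> ~q2)) & q3)): α-rule — add ~q3, (((~q3 & ~q2) & (q2 -> ~q2)) & q3).
    (((~q3 & ~q2) & (q2 -> ~q2)) & q3): α-rule — add ((~q3 & ~q2) & (q2 -> ~q2)), q3.
    × closes — contains both q3 and ~q3.
  branch 2 (add (q1 -> (~q3 & (q1 | (~q1 <-> (q3 & q3)))))):
    (q1 -> (~q3 & (q1 | (~q1 <-> (q3 & q3))))): β-rule — branch into ~q1  //  (~q3 & (q1 | (~q1 <-> (q3 & q3)))).
      branch 2.1 (add ~q1):
        ○ open, literals {q1=F}.
      branch 2.2 (add (~q3 & (q1 | (~q1 <-> (q3 & q3))))):
        (~q3 & (q1 | (~q1 <-> (q3 & q3)))): α-rule — add ~q3, (q1 | (~q1 <-> (q3 & q3))).
        (q1 | (~q1 <-> (q3 & q3))): β-rule — branch into q1  //  (~q1 <-> (q3 & q3)).
          branch 2.2.1 (add q1):
            ○ open, literals {q1=T, q3=F}.
          branch 2.2.2 (add (~q1 <-> (q3 & q3))):
            (~q1 <-> (q3 & q3)): β-rule — branch into ~q1, (q3 & q3)  //  ~~q1, ~(q3 & q3).
              branch 2.2.2.1 (add ~q1, (q3 & q3)):
                (q3 & q3): α-rule — add q3, q3.
                × closes — contains both q3 and ~q3.
              branch 2.2.2.2 (add ~~q1, ~(q3 & q3)):
                ~(q3 & q3): β-rule — branch into ~q3  //  ~q3.
                  branch 2.2.2.2.1 (add ~q3):
                    ○ open, literals {q1=T, q3=F}.
                  branch 2.2.2.2.2 (add ~q3):
                    ○ open, literals {q1=T, q3=F}.
2 branches closed, 4 open.
Each open branch fixes some atoms; the unmentioned ones are free. Counting distinct full assignments: branch {q1=F} (q2, q3) contributes 4 new; branch {q1=T, q3=F} (q2) contributes 2 new; branch {q1=T, q3=F} (q2) contributes 0 new; branch {q1=T, q3=F} (q2) contributes 0 new. Total: 6.

6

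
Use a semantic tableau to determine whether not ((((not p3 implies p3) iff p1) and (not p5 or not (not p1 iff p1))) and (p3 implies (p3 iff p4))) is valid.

Not valid

Assume the negation and expand:
Initial set: {not not ((((not p3 implies p3) iff p1) and (not p5 or not (not p1 iff p1))) and (p3 implies (p3 iff p4)))}.
not not ((((not p3 implies p3) iff p1) and (not p5 or not (not p1 iff p1))) and (p3 implies (p3 iff p4))): α-rule — add (((not p3 implies p3) iff p1) and (not p5 or not (not p1 iff p1))), (p3 implies (p3 iff p4)).
(((not p3 implies p3) iff p1) and (not p5 or not (not p1 iff p1))): α-rule — add ((not p3 implies p3) iff p1), (not p5 or not (not p1 iff p1)).
(p3 implies (p3 iff p4)): β-rule — branch into not p3  //  (p3 iff p4).
  branch 1 (add not p3):
    ((not p3 implies p3) iff p1): β-rule — branch into (not p3 implies p3), p1  //  not (not p3 implies p3), not p1.
      branch 1.1 (add (not p3 implies p3), p1):
        (not p5 or not (not p1 iff p1)): β-rule — branch into not p5  //  not (not p1 iff p1).
          branch 1.1.1 (add not p5):
            (not p3 implies p3): β-rule — branch into not not p3  //  p3.
              branch 1.1.1.1 (add not not p3):
                × closes — contains both p3 and not p3.
              branch 1.1.1.2 (add p3):
                × closes — contains both p3 and not p3.
          branch 1.1.2 (add not (not p1 iff p1)):
            (not p3 implies p3): β-rule — branch into not not p3  //  p3.
              branch 1.1.2.1 (add not not p3):
                × closes — contains both p3 and not p3.
              branch 1.1.2.2 (add p3):
                × closes — contains both p3 and not p3.
      branch 1.2 (add not (not p3 implies p3), not p1):
        not (not p3 implies p3): α-rule — add not p3, not p3.
        (not p5 or not (not p1 iff p1)): β-rule — branch into not p5  //  not (not p1 iff p1).
          branch 1.2.1 (add not p5):
            ○ open, literals {p1=false, p3=false, p5=false}.
          branch 1.2.2 (add not (not p1 iff p1)):
            not (not p1 iff p1): β-rule — branch into not p1, not p1  //  not not p1, p1.
              branch 1.2.2.1 (add not p1, not p1):
                ○ open, literals {p1=false, p3=false}.
              branch 1.2.2.2 (add not not p1, p1):
                × closes — contains both p1 and not p1.
  branch 2 (add (p3 iff p4)):
    ((not p3 implies p3) iff p1): β-rule — branch into (not p3 implies p3), p1  //  not (not p3 implies p3), not p1.
      branch 2.1 (add (not p3 implies p3), p1):
        (not p5 or not (not p1 iff p1)): β-rule — branch into not p5  //  not (not p1 iff p1).
          branch 2.1.1 (add not p5):
            (p3 iff p4): β-rule — branch into p3, p4  //  not p3, not p4.
              branch 2.1.1.1 (add p3, p4):
                (not p3 implies p3): β-rule — branch into not not p3  //  p3.
                  branch 2.1.1.1.1 (add not not p3):
                    ○ open, literals {p1=true, p3=true, p4=true, p5=false}.
                  branch 2.1.1.1.2 (add p3):
                    ○ open, literals {p1=true, p3=true, p4=true, p5=false}.
              branch 2.1.1.2 (add not p3, not p4):
                (not p3 implies p3): β-rule — branch into not not p3  //  p3.
                  branch 2.1.1.2.1 (add not not p3):
                    × closes — contains both p3 and not p3.
                  branch 2.1.1.2.2 (add p3):
                    × closes — contains both p3 and not p3.
          branch 2.1.2 (add not (not p1 iff p1)):
            (p3 iff p4): β-rule — branch into p3, p4  //  not p3, not p4.
              branch 2.1.2.1 (add p3, p4):
                (not p3 implies p3): β-rule — branch into not not p3  //  p3.
                  branch 2.1.2.1.1 (add not not p3):
                    not (not p1 iff p1): β-rule — branch into not p1, not p1  //  not not p1, p1.
                      branch 2.1.2.1.1.1 (add not p1, not p1):
                        × closes — contains both p1 and not p1.
                      branch 2.1.2.1.1.2 (add not not p1, p1):
                        ○ open, literals {p1=true, p3=true, p4=true}.
                  branch 2.1.2.1.2 (add p3):
                    not (not p1 iff p1): β-rule — branch into not p1, not p1  //  not not p1, p1.
                      branch 2.1.2.1.2.1 (add not p1, not p1):
                        × closes — contains both p1 and not p1.
                      branch 2.1.2.1.2.2 (add not not p1, p1):
                        ○ open, literals {p1=true, p3=true, p4=true}.
              branch 2.1.2.2 (add not p3, not p4):
                (not p3 implies p3): β-rule — branch into not not p3  //  p3.
                  branch 2.1.2.2.1 (add not not p3):
                    × closes — contains both p3 and not p3.
                  branch 2.1.2.2.2 (add p3):
                    × closes — contains both p3 and not p3.
      branch 2.2 (add not (not p3 implies p3), not p1):
        not (not p3 implies p3): α-rule — add not p3, not p3.
        (not p5 or not (not p1 iff p1)): β-rule — branch into not p5  //  not (not p1 iff p1).
          branch 2.2.1 (add not p5):
            (p3 iff p4): β-rule — branch into p3, p4  //  not p3, not p4.
              branch 2.2.1.1 (add p3, p4):
                × closes — contains both p3 and not p3.
              branch 2.2.1.2 (add not p3, not p4):
                ○ open, literals {p1=false, p3=false, p4=false, p5=false}.
          branch 2.2.2 (add not (not p1 iff p1)):
            (p3 iff p4): β-rule — branch into p3, p4  //  not p3, not p4.
              branch 2.2.2.1 (add p3, p4):
                × closes — contains both p3 and not p3.
              branch 2.2.2.2 (add not p3, not p4):
                not (not p1 iff p1): β-rule — branch into not p1, not p1  //  not not p1, p1.
                  branch 2.2.2.2.1 (add not p1, not p1):
                    ○ open, literals {p1=false, p3=false, p4=false}.
                  branch 2.2.2.2.2 (add not not p1, p1):
                    × closes — contains both p1 and not p1.
14 branches closed, 8 open.
An open branch gives a countermodel: p1=false, p3=false, p5=false (unmentioned atoms arbitrary); under it the original formula is false.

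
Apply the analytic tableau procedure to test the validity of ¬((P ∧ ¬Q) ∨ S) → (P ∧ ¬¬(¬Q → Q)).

Assume the negation and expand:
Initial set: {F (¬((P ∧ ¬Q) ∨ S) → (P ∧ ¬¬(¬Q → Q)))}.
F (¬((P ∧ ¬Q) ∨ S) → (P ∧ ¬¬(¬Q → Q))): α-rule — add T ¬((P ∧ ¬Q) ∨ S), F (P ∧ ¬¬(¬Q → Q)).
T ¬((P ∧ ¬Q) ∨ S): α-rule — add F (P ∧ ¬Q), F S.
F (P ∧ ¬¬(¬Q → Q)): β-rule — branch into F P  //  F ¬¬(¬Q → Q).
  branch 1 (add F P):
    F (P ∧ ¬Q): β-rule — branch into F P  //  F ¬Q.
      branch 1.1 (add F P):
        ○ open, literals {P=false, S=false}.
      branch 1.2 (add F ¬Q):
        ○ open, literals {P=false, Q=true, S=false}.
  branch 2 (add F ¬¬(¬Q → Q)):
    F ¬¬(¬Q → Q): drop double negation, giving F (¬Q → Q).
    F (¬Q → Q): α-rule — add T ¬Q, F Q.
    F (P ∧ ¬Q): β-rule — branch into F P  //  F ¬Q.
      branch 2.1 (add F P):
        ○ open, literals {P=false, Q=false, S=false}.
      branch 2.2 (add F ¬Q):
        × closes — contains both Q and ¬Q.
1 branch closed, 3 open.
An open branch gives a countermodel: P=false, S=false (unmentioned atoms arbitrary); under it the original formula is false.

Not valid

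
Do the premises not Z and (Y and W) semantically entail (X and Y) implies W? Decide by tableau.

Initial set: {(not Z and (Y and W)); not ((X and Y) implies W)}.
(not Z and (Y and W)): α-rule — add not Z, (Y and W).
not ((X and Y) implies W): α-rule — add (X and Y), not W.
(Y and W): α-rule — add Y, W.
× closes — contains both W and not W.
All 1 branch closes.
Every branch closed, so the premises entail the conclusion.

Yes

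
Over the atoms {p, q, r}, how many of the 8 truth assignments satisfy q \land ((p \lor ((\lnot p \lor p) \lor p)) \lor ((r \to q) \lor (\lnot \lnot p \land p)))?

Initial set: {(q \land ((p \lor ((\lnot p \lor p) \lor p)) \lor ((r \to q) \lor (\lnot \lnot p \land p))))}.
(q \land ((p \lor ((\lnot p \lor p) \lor p)) \lor ((r \to q) \lor (\lnot \lnot p \land p)))): α-rule — add q, ((p \lor ((\lnot p \lor p) \lor p)) \lor ((r \to q) \lor (\lnot \lnot p \land p))).
((p \lor ((\lnot p \lor p) \lor p)) \lor ((r \to q) \lor (\lnot \lnot p \land p))): β-rule — branch into (p \lor ((\lnot p \lor p) \lor p))  //  ((r \to q) \lor (\lnot \lnot p \land p)).
  branch 1 (add (p \lor ((\lnot p \lor p) \lor p))):
    (p \lor ((\lnot p \lor p) \lor p)): β-rule — branch into p  //  ((\lnot p \lor p) \lor p).
      branch 1.1 (add p):
        ○ open, literals {p=T, q=T}.
      branch 1.2 (add ((\lnot p \lor p) \lor p)):
        ((\lnot p \lor p) \lor p): β-rule — branch into (\lnot p \lor p)  //  p.
          branch 1.2.1 (add (\lnot p \lor p)):
            (\lnot p \lor p): β-rule — branch into \lnot p  //  p.
              branch 1.2.1.1 (add \lnot p):
                ○ open, literals {p=F, q=T}.
              branch 1.2.1.2 (add p):
                ○ open, literals {p=T, q=T}.
          branch 1.2.2 (add p):
            ○ open, literals {p=T, q=T}.
  branch 2 (add ((r \to q) \lor (\lnot \lnot p \land p))):
    ((r \to q) \lor (\lnot \lnot p \land p)): β-rule — branch into (r \to q)  //  (\lnot \lnot p \land p).
      branch 2.1 (add (r \to q)):
        (r \to q): β-rule — branch into \lnot r  //  q.
          branch 2.1.1 (add \lnot r):
            ○ open, literals {q=T, r=F}.
          branch 2.1.2 (add q):
            ○ open, literals {q=T}.
      branch 2.2 (add (\lnot \lnot p \land p)):
        (\lnot \lnot p \land p): α-rule — add \lnot \lnot p, p.
        \lnot \lnot p: drop double negation, giving p.
        ○ open, literals {p=T, q=T}.
0 branches closed, 7 open.
Each open branch fixes some atoms; the unmentioned ones are free. Counting distinct full assignments: branch {p=T, q=T} (r) contributes 2 new; branch {p=F, q=T} (r) contributes 2 new; branch {p=T, q=T} (r) contributes 0 new; branch {p=T, q=T} (r) contributes 0 new; branch {q=T, r=F} (p) contributes 0 new; branch {q=T} (p, r) contributes 0 new; branch {p=T, q=T} (r) contributes 0 new. Total: 4.

4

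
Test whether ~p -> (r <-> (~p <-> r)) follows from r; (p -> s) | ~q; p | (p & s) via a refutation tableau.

Yes

Initial set: {r; ((p -> s) | ~q); (p | (p & s)); ~(~p -> (r <-> (~p <-> r)))}.
~(~p -> (r <-> (~p <-> r))): α-rule — add ~p, ~(r <-> (~p <-> r)).
((p -> s) | ~q): β-rule — branch into (p -> s)  //  ~q.
  branch 1 (add (p -> s)):
    (p | (p & s)): β-rule — branch into p  //  (p & s).
      branch 1.1 (add p):
        × closes — contains both p and ~p.
      branch 1.2 (add (p & s)):
        (p & s): α-rule — add p, s.
        × closes — contains both p and ~p.
  branch 2 (add ~q):
    (p | (p & s)): β-rule — branch into p  //  (p & s).
      branch 2.1 (add p):
        × closes — contains both p and ~p.
      branch 2.2 (add (p & s)):
        (p & s): α-rule — add p, s.
        × closes — contains both p and ~p.
All 4 branches close.
Every branch closed, so the premises entail the conclusion.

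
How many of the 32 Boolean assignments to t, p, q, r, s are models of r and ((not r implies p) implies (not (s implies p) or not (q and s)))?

Initial set: {(r and ((not r implies p) implies (not (s implies p) or not (q and s))))}.
(r and ((not r implies p) implies (not (s implies p) or not (q and s)))): α-rule — add r, ((not r implies p) implies (not (s implies p) or not (q and s))).
((not r implies p) implies (not (s implies p) or not (q and s))): β-rule — branch into not (not r implies p)  //  (not (s implies p) or not (q and s)).
  branch 1 (add not (not r implies p)):
    not (not r implies p): α-rule — add not r, not p.
    × closes — contains both r and not r.
  branch 2 (add (not (s implies p) or not (q and s))):
    (not (s implies p) or not (q and s)): β-rule — branch into not (s implies p)  //  not (q and s).
      branch 2.1 (add not (s implies p)):
        not (s implies p): α-rule — add s, not p.
        ○ open, literals {p=F, r=T, s=T}.
      branch 2.2 (add not (q and s)):
        not (q and s): β-rule — branch into not q  //  not s.
          branch 2.2.1 (add not q):
            ○ open, literals {q=F, r=T}.
          branch 2.2.2 (add not s):
            ○ open, literals {r=T, s=F}.
1 branch closed, 3 open.
Each open branch fixes some atoms; the unmentioned ones are free. Counting distinct full assignments: branch {p=F, r=T, s=T} (t, q) contributes 4 new; branch {q=F, r=T} (t, p, s) contributes 6 new; branch {r=T, s=F} (t, p, q) contributes 4 new. Total: 14.

14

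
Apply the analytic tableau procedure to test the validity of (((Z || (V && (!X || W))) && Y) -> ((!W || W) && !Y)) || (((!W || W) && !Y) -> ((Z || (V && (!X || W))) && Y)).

Assume the negation and expand:
Initial set: {!((((Z || (V && (!X || W))) && Y) -> ((!W || W) && !Y)) || (((!W || W) && !Y) -> ((Z || (V && (!X || W))) && Y)))}.
!((((Z || (V && (!X || W))) && Y) -> ((!W || W) && !Y)) || (((!W || W) && !Y) -> ((Z || (V && (!X || W))) && Y))): α-rule — add !(((Z || (V && (!X || W))) && Y) -> ((!W || W) && !Y)), !(((!W || W) && !Y) -> ((Z || (V && (!X || W))) && Y)).
!(((Z || (V && (!X || W))) && Y) -> ((!W || W) && !Y)): α-rule — add ((Z || (V && (!X || W))) && Y), !((!W || W) && !Y).
!(((!W || W) && !Y) -> ((Z || (V && (!X || W))) && Y)): α-rule — add ((!W || W) && !Y), !((Z || (V && (!X || W))) && Y).
((Z || (V && (!X || W))) && Y): α-rule — add (Z || (V && (!X || W))), Y.
((!W || W) && !Y): α-rule — add (!W || W), !Y.
× closes — contains both Y and !Y.
All 1 branch closes.
Every branch closed, so the negation is unsatisfiable and the formula is valid.

Valid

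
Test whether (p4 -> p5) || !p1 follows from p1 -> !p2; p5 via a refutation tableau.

Initial set: {(p1 -> !p2); p5; !((p4 -> p5) || !p1)}.
!((p4 -> p5) || !p1): α-rule — add !(p4 -> p5), !!p1.
!(p4 -> p5): α-rule — add p4, !p5.
× closes — contains both p5 and !p5.
All 1 branch closes.
Every branch closed, so the premises entail the conclusion.

Yes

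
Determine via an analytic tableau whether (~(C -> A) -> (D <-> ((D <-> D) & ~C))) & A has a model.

Satisfiable

Initial set: {((~(C -> A) -> (D <-> ((D <-> D) & ~C))) & A)}.
((~(C -> A) -> (D <-> ((D <-> D) & ~C))) & A): α-rule — add (~(C -> A) -> (D <-> ((D <-> D) & ~C))), A.
(~(C -> A) -> (D <-> ((D <-> D) & ~C))): β-rule — branch into ~~(C -> A)  //  (D <-> ((D <-> D) & ~C)).
  branch 1 (add ~~(C -> A)):
    ~~(C -> A): β-rule — branch into ~C  //  A.
      branch 1.1 (add ~C):
        ○ open, literals {A=T, C=F}.
      branch 1.2 (add A):
        ○ open, literals {A=T}.
  branch 2 (add (D <-> ((D <-> D) & ~C))):
    (D <-> ((D <-> D) & ~C)): β-rule — branch into D, ((D <-> D) & ~C)  //  ~D, ~((D <-> D) & ~C).
      branch 2.1 (add D, ((D <-> D) & ~C)):
        ((D <-> D) & ~C): α-rule — add (D <-> D), ~C.
        (D <-> D): β-rule — branch into D, D  //  ~D, ~D.
          branch 2.1.1 (add D, D):
            ○ open, literals {A=T, C=F, D=T}.
          branch 2.1.2 (add ~D, ~D):
            × closes — contains both D and ~D.
      branch 2.2 (add ~D, ~((D <-> D) & ~C)):
        ~((D <-> D) & ~C): β-rule — branch into ~(D <-> D)  //  ~~C.
          branch 2.2.1 (add ~(D <-> D)):
            ~(D <-> D): β-rule — branch into D, ~D  //  ~D, D.
              branch 2.2.1.1 (add D, ~D):
                × closes — contains both D and ~D.
              branch 2.2.1.2 (add ~D, D):
                × closes — contains both D and ~D.
          branch 2.2.2 (add ~~C):
            ○ open, literals {A=T, C=T, D=F}.
3 branches closed, 4 open.
An open branch gives a satisfying assignment: A=T, C=F.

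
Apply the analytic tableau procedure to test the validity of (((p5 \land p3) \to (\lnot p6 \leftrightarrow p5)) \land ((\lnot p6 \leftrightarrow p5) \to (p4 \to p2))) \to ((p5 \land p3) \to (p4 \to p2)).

Assume the negation and expand:
Initial set: {\lnot ((((p5 \land p3) \to (\lnot p6 \leftrightarrow p5)) \land ((\lnot p6 \leftrightarrow p5) \to (p4 \to p2))) \to ((p5 \land p3) \to (p4 \to p2)))}.
\lnot ((((p5 \land p3) \to (\lnot p6 \leftrightarrow p5)) \land ((\lnot p6 \leftrightarrow p5) \to (p4 \to p2))) \to ((p5 \land p3) \to (p4 \to p2))): α-rule — add (((p5 \land p3) \to (\lnot p6 \leftrightarrow p5)) \land ((\lnot p6 \leftrightarrow p5) \to (p4 \to p2))), \lnot ((p5 \land p3) \to (p4 \to p2)).
(((p5 \land p3) \to (\lnot p6 \leftrightarrow p5)) \land ((\lnot p6 \leftrightarrow p5) \to (p4 \to p2))): α-rule — add ((p5 \land p3) \to (\lnot p6 \leftrightarrow p5)), ((\lnot p6 \leftrightarrow p5) \to (p4 \to p2)).
\lnot ((p5 \land p3) \to (p4 \to p2)): α-rule — add (p5 \land p3), \lnot (p4 \to p2).
(p5 \land p3): α-rule — add p5, p3.
\lnot (p4 \to p2): α-rule — add p4, \lnot p2.
((p5 \land p3) \to (\lnot p6 \leftrightarrow p5)): β-rule — branch into \lnot (p5 \land p3)  //  (\lnot p6 \leftrightarrow p5).
  branch 1 (add \lnot (p5 \land p3)):
    ((\lnot p6 \leftrightarrow p5) \to (p4 \to p2)): β-rule — branch into \lnot (\lnot p6 \leftrightarrow p5)  //  (p4 \to p2).
      branch 1.1 (add \lnot (\lnot p6 \leftrightarrow p5)):
        \lnot (p5 \land p3): β-rule — branch into \lnot p5  //  \lnot p3.
          branch 1.1.1 (add \lnot p5):
            × closes — contains both p5 and \lnot p5.
          branch 1.1.2 (add \lnot p3):
            × closes — contains both p3 and \lnot p3.
      branch 1.2 (add (p4 \to p2)):
        \lnot (p5 \land p3): β-rule — branch into \lnot p5  //  \lnot p3.
          branch 1.2.1 (add \lnot p5):
            × closes — contains both p5 and \lnot p5.
          branch 1.2.2 (add \lnot p3):
            × closes — contains both p3 and \lnot p3.
  branch 2 (add (\lnot p6 \leftrightarrow p5)):
    ((\lnot p6 \leftrightarrow p5) \to (p4 \to p2)): β-rule — branch into \lnot (\lnot p6 \leftrightarrow p5)  //  (p4 \to p2).
      branch 2.1 (add \lnot (\lnot p6 \leftrightarrow p5)):
        (\lnot p6 \leftrightarrow p5): β-rule — branch into \lnot p6, p5  //  \lnot \lnot p6, \lnot p5.
          branch 2.1.1 (add \lnot p6, p5):
            \lnot (\lnot p6 \leftrightarrow p5): β-rule — branch into \lnot p6, \lnot p5  //  \lnot \lnot p6, p5.
              branch 2.1.1.1 (add \lnot p6, \lnot p5):
                × closes — contains both p5 and \lnot p5.
              branch 2.1.1.2 (add \lnot \lnot p6, p5):
                × closes — contains both p6 and \lnot p6.
          branch 2.1.2 (add \lnot \lnot p6, \lnot p5):
            × closes — contains both p5 and \lnot p5.
      branch 2.2 (add (p4 \to p2)):
        (\lnot p6 \leftrightarrow p5): β-rule — branch into \lnot p6, p5  //  \lnot \lnot p6, \lnot p5.
          branch 2.2.1 (add \lnot p6, p5):
            (p4 \to p2): β-rule — branch into \lnot p4  //  p2.
              branch 2.2.1.1 (add \lnot p4):
                × closes — contains both p4 and \lnot p4.
              branch 2.2.1.2 (add p2):
                × closes — contains both p2 and \lnot p2.
          branch 2.2.2 (add \lnot \lnot p6, \lnot p5):
            × closes — contains both p5 and \lnot p5.
All 10 branches close.
Every branch closed, so the negation is unsatisfiable and the formula is valid.

Valid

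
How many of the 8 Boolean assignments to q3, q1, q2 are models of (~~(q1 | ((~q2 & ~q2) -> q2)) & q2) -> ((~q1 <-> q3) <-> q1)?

6

Initial set: {((~~(q1 | ((~q2 & ~q2) -> q2)) & q2) -> ((~q1 <-> q3) <-> q1))}.
((~~(q1 | ((~q2 & ~q2) -> q2)) & q2) -> ((~q1 <-> q3) <-> q1)): β-rule — branch into ~(~~(q1 | ((~q2 & ~q2) -> q2)) & q2)  //  ((~q1 <-> q3) <-> q1).
  branch 1 (add ~(~~(q1 | ((~q2 & ~q2) -> q2)) & q2)):
    ~(~~(q1 | ((~q2 & ~q2) -> q2)) & q2): β-rule — branch into ~~~(q1 | ((~q2 & ~q2) -> q2))  //  ~q2.
      branch 1.1 (add ~~~(q1 | ((~q2 & ~q2) -> q2))):
        ~~~(q1 | ((~q2 & ~q2) -> q2)): drop double negation, giving ~(q1 | ((~q2 & ~q2) -> q2)).
        ~(q1 | ((~q2 & ~q2) -> q2)): α-rule — add ~q1, ~((~q2 & ~q2) -> q2).
        ~((~q2 & ~q2) -> q2): α-rule — add (~q2 & ~q2), ~q2.
        (~q2 & ~q2): α-rule — add ~q2, ~q2.
        ○ open, literals {q1=false, q2=false}.
      branch 1.2 (add ~q2):
        ○ open, literals {q2=false}.
  branch 2 (add ((~q1 <-> q3) <-> q1)):
    ((~q1 <-> q3) <-> q1): β-rule — branch into (~q1 <-> q3), q1  //  ~(~q1 <-> q3), ~q1.
      branch 2.1 (add (~q1 <-> q3), q1):
        (~q1 <-> q3): β-rule — branch into ~q1, q3  //  ~~q1, ~q3.
          branch 2.1.1 (add ~q1, q3):
            × closes — contains both q1 and ~q1.
          branch 2.1.2 (add ~~q1, ~q3):
            ○ open, literals {q1=true, q3=false}.
      branch 2.2 (add ~(~q1 <-> q3), ~q1):
        ~(~q1 <-> q3): β-rule — branch into ~q1, ~q3  //  ~~q1, q3.
          branch 2.2.1 (add ~q1, ~q3):
            ○ open, literals {q1=false, q3=false}.
          branch 2.2.2 (add ~~q1, q3):
            × closes — contains both q1 and ~q1.
2 branches closed, 4 open.
Each open branch fixes some atoms; the unmentioned ones are free. Counting distinct full assignments: branch {q1=false, q2=false} (q3) contributes 2 new; branch {q2=false} (q3, q1) contributes 2 new; branch {q1=true, q3=false} (q2) contributes 1 new; branch {q1=false, q3=false} (q2) contributes 1 new. Total: 6.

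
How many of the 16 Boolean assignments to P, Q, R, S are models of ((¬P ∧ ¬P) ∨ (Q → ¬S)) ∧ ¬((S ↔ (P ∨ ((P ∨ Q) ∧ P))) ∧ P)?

12

Initial set: {(((¬P ∧ ¬P) ∨ (Q → ¬S)) ∧ ¬((S ↔ (P ∨ ((P ∨ Q) ∧ P))) ∧ P))}.
(((¬P ∧ ¬P) ∨ (Q → ¬S)) ∧ ¬((S ↔ (P ∨ ((P ∨ Q) ∧ P))) ∧ P)): α-rule — add ((¬P ∧ ¬P) ∨ (Q → ¬S)), ¬((S ↔ (P ∨ ((P ∨ Q) ∧ P))) ∧ P).
((¬P ∧ ¬P) ∨ (Q → ¬S)): β-rule — branch into (¬P ∧ ¬P)  //  (Q → ¬S).
  branch 1 (add (¬P ∧ ¬P)):
    (¬P ∧ ¬P): α-rule — add ¬P, ¬P.
    ¬((S ↔ (P ∨ ((P ∨ Q) ∧ P))) ∧ P): β-rule — branch into ¬(S ↔ (P ∨ ((P ∨ Q) ∧ P)))  //  ¬P.
      branch 1.1 (add ¬(S ↔ (P ∨ ((P ∨ Q) ∧ P)))):
        ¬(S ↔ (P ∨ ((P ∨ Q) ∧ P))): β-rule — branch into S, ¬(P ∨ ((P ∨ Q) ∧ P))  //  ¬S, (P ∨ ((P ∨ Q) ∧ P)).
          branch 1.1.1 (add S, ¬(P ∨ ((P ∨ Q) ∧ P))):
            ¬(P ∨ ((P ∨ Q) ∧ P)): α-rule — add ¬P, ¬((P ∨ Q) ∧ P).
            ¬((P ∨ Q) ∧ P): β-rule — branch into ¬(P ∨ Q)  //  ¬P.
              branch 1.1.1.1 (add ¬(P ∨ Q)):
                ¬(P ∨ Q): α-rule — add ¬P, ¬Q.
                ○ open, literals {P=F, Q=F, S=T}.
              branch 1.1.1.2 (add ¬P):
                ○ open, literals {P=F, S=T}.
          branch 1.1.2 (add ¬S, (P ∨ ((P ∨ Q) ∧ P))):
            (P ∨ ((P ∨ Q) ∧ P)): β-rule — branch into P  //  ((P ∨ Q) ∧ P).
              branch 1.1.2.1 (add P):
                × closes — contains both P and ¬P.
              branch 1.1.2.2 (add ((P ∨ Q) ∧ P)):
                ((P ∨ Q) ∧ P): α-rule — add (P ∨ Q), P.
                × closes — contains both P and ¬P.
      branch 1.2 (add ¬P):
        ○ open, literals {P=F}.
  branch 2 (add (Q → ¬S)):
    ¬((S ↔ (P ∨ ((P ∨ Q) ∧ P))) ∧ P): β-rule — branch into ¬(S ↔ (P ∨ ((P ∨ Q) ∧ P)))  //  ¬P.
      branch 2.1 (add ¬(S ↔ (P ∨ ((P ∨ Q) ∧ P)))):
        (Q → ¬S): β-rule — branch into ¬Q  //  ¬S.
          branch 2.1.1 (add ¬Q):
            ¬(S ↔ (P ∨ ((P ∨ Q) ∧ P))): β-rule — branch into S, ¬(P ∨ ((P ∨ Q) ∧ P))  //  ¬S, (P ∨ ((P ∨ Q) ∧ P)).
              branch 2.1.1.1 (add S, ¬(P ∨ ((P ∨ Q) ∧ P))):
                ¬(P ∨ ((P ∨ Q) ∧ P)): α-rule — add ¬P, ¬((P ∨ Q) ∧ P).
                ¬((P ∨ Q) ∧ P): β-rule — branch into ¬(P ∨ Q)  //  ¬P.
                  branch 2.1.1.1.1 (add ¬(P ∨ Q)):
                    ¬(P ∨ Q): α-rule — add ¬P, ¬Q.
                    ○ open, literals {P=F, Q=F, S=T}.
                  branch 2.1.1.1.2 (add ¬P):
                    ○ open, literals {P=F, Q=F, S=T}.
              branch 2.1.1.2 (add ¬S, (P ∨ ((P ∨ Q) ∧ P))):
                (P ∨ ((P ∨ Q) ∧ P)): β-rule — branch into P  //  ((P ∨ Q) ∧ P).
                  branch 2.1.1.2.1 (add P):
                    ○ open, literals {P=T, Q=F, S=F}.
                  branch 2.1.1.2.2 (add ((P ∨ Q) ∧ P)):
                    ((P ∨ Q) ∧ P): α-rule — add (P ∨ Q), P.
                    (P ∨ Q): β-rule — branch into P  //  Q.
                      branch 2.1.1.2.2.1 (add P):
                        ○ open, literals {P=T, Q=F, S=F}.
                      branch 2.1.1.2.2.2 (add Q):
                        × closes — contains both Q and ¬Q.
          branch 2.1.2 (add ¬S):
            ¬(S ↔ (P ∨ ((P ∨ Q) ∧ P))): β-rule — branch into S, ¬(P ∨ ((P ∨ Q) ∧ P))  //  ¬S, (P ∨ ((P ∨ Q) ∧ P)).
              branch 2.1.2.1 (add S, ¬(P ∨ ((P ∨ Q) ∧ P))):
                × closes — contains both S and ¬S.
              branch 2.1.2.2 (add ¬S, (P ∨ ((P ∨ Q) ∧ P))):
                (P ∨ ((P ∨ Q) ∧ P)): β-rule — branch into P  //  ((P ∨ Q) ∧ P).
                  branch 2.1.2.2.1 (add P):
                    ○ open, literals {P=T, S=F}.
                  branch 2.1.2.2.2 (add ((P ∨ Q) ∧ P)):
                    ((P ∨ Q) ∧ P): α-rule — add (P ∨ Q), P.
                    (P ∨ Q): β-rule — branch into P  //  Q.
                      branch 2.1.2.2.2.1 (add P):
                        ○ open, literals {P=T, S=F}.
                      branch 2.1.2.2.2.2 (add Q):
                        ○ open, literals {P=T, Q=T, S=F}.
      branch 2.2 (add ¬P):
        (Q → ¬S): β-rule — branch into ¬Q  //  ¬S.
          branch 2.2.1 (add ¬Q):
            ○ open, literals {P=F, Q=F}.
          branch 2.2.2 (add ¬S):
            ○ open, literals {P=F, S=F}.
4 branches closed, 12 open.
Each open branch fixes some atoms; the unmentioned ones are free. Counting distinct full assignments: branch {P=F, Q=F, S=T} (R) contributes 2 new; branch {P=F, S=T} (Q, R) contributes 2 new; branch {P=F} (Q, R, S) contributes 4 new; branch {P=F, Q=F, S=T} (R) contributes 0 new; branch {P=F, Q=F, S=T} (R) contributes 0 new; branch {P=T, Q=F, S=F} (R) contributes 2 new; branch {P=T, Q=F, S=F} (R) contributes 0 new; branch {P=T, S=F} (Q, R) contributes 2 new; branch {P=T, S=F} (Q, R) contributes 0 new; branch {P=T, Q=T, S=F} (R) contributes 0 new; branch {P=F, Q=F} (R, S) contributes 0 new; branch {P=F, S=F} (Q, R) contributes 0 new. Total: 12.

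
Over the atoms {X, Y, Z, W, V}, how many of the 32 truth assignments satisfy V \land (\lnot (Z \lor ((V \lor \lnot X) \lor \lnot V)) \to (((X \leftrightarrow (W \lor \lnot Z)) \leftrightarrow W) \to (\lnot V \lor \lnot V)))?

16

Initial set: {(V \land (\lnot (Z \lor ((V \lor \lnot X) \lor \lnot V)) \to (((X \leftrightarrow (W \lor \lnot Z)) \leftrightarrow W) \to (\lnot V \lor \lnot V))))}.
(V \land (\lnot (Z \lor ((V \lor \lnot X) \lor \lnot V)) \to (((X \leftrightarrow (W \lor \lnot Z)) \leftrightarrow W) \to (\lnot V \lor \lnot V)))): α-rule — add V, (\lnot (Z \lor ((V \lor \lnot X) \lor \lnot V)) \to (((X \leftrightarrow (W \lor \lnot Z)) \leftrightarrow W) \to (\lnot V \lor \lnot V))).
(\lnot (Z \lor ((V \lor \lnot X) \lor \lnot V)) \to (((X \leftrightarrow (W \lor \lnot Z)) \leftrightarrow W) \to (\lnot V \lor \lnot V))): β-rule — branch into \lnot \lnot (Z \lor ((V \lor \lnot X) \lor \lnot V))  //  (((X \leftrightarrow (W \lor \lnot Z)) \leftrightarrow W) \to (\lnot V \lor \lnot V)).
  branch 1 (add \lnot \lnot (Z \lor ((V \lor \lnot X) \lor \lnot V))):
    \lnot \lnot (Z \lor ((V \lor \lnot X) \lor \lnot V)): β-rule — branch into Z  //  ((V \lor \lnot X) \lor \lnot V).
      branch 1.1 (add Z):
        ○ open, literals {V=true, Z=true}.
      branch 1.2 (add ((V \lor \lnot X) \lor \lnot V)):
        ((V \lor \lnot X) \lor \lnot V): β-rule — branch into (V \lor \lnot X)  //  \lnot V.
          branch 1.2.1 (add (V \lor \lnot X)):
            (V \lor \lnot X): β-rule — branch into V  //  \lnot X.
              branch 1.2.1.1 (add V):
                ○ open, literals {V=true}.
              branch 1.2.1.2 (add \lnot X):
                ○ open, literals {V=true, X=false}.
          branch 1.2.2 (add \lnot V):
            × closes — contains both V and \lnot V.
  branch 2 (add (((X \leftrightarrow (W \lor \lnot Z)) \leftrightarrow W) \to (\lnot V \lor \lnot V))):
    (((X \leftrightarrow (W \lor \lnot Z)) \leftrightarrow W) \to (\lnot V \lor \lnot V)): β-rule — branch into \lnot ((X \leftrightarrow (W \lor \lnot Z)) \leftrightarrow W)  //  (\lnot V \lor \lnot V).
      branch 2.1 (add \lnot ((X \leftrightarrow (W \lor \lnot Z)) \leftrightarrow W)):
        \lnot ((X \leftrightarrow (W \lor \lnot Z)) \leftrightarrow W): β-rule — branch into (X \leftrightarrow (W \lor \lnot Z)), \lnot W  //  \lnot (X \leftrightarrow (W \lor \lnot Z)), W.
          branch 2.1.1 (add (X \leftrightarrow (W \lor \lnot Z)), \lnot W):
            (X \leftrightarrow (W \lor \lnot Z)): β-rule — branch into X, (W \lor \lnot Z)  //  \lnot X, \lnot (W \lor \lnot Z).
              branch 2.1.1.1 (add X, (W \lor \lnot Z)):
                (W \lor \lnot Z): β-rule — branch into W  //  \lnot Z.
                  branch 2.1.1.1.1 (add W):
                    × closes — contains both W and \lnot W.
                  branch 2.1.1.1.2 (add \lnot Z):
                    ○ open, literals {V=true, W=false, X=true, Z=false}.
              branch 2.1.1.2 (add \lnot X, \lnot (W \lor \lnot Z)):
                \lnot (W \lor \lnot Z): α-rule — add \lnot W, \lnot \lnot Z.
                ○ open, literals {V=true, W=false, X=false, Z=true}.
          branch 2.1.2 (add \lnot (X \leftrightarrow (W \lor \lnot Z)), W):
            \lnot (X \leftrightarrow (W \lor \lnot Z)): β-rule — branch into X, \lnot (W \lor \lnot Z)  //  \lnot X, (W \lor \lnot Z).
              branch 2.1.2.1 (add X, \lnot (W \lor \lnot Z)):
                \lnot (W \lor \lnot Z): α-rule — add \lnot W, \lnot \lnot Z.
                × closes — contains both W and \lnot W.
              branch 2.1.2.2 (add \lnot X, (W \lor \lnot Z)):
                (W \lor \lnot Z): β-rule — branch into W  //  \lnot Z.
                  branch 2.1.2.2.1 (add W):
                    ○ open, literals {V=true, W=true, X=false}.
                  branch 2.1.2.2.2 (add \lnot Z):
                    ○ open, literals {V=true, W=true, X=false, Z=false}.
      branch 2.2 (add (\lnot V \lor \lnot V)):
        (\lnot V \lor \lnot V): β-rule — branch into \lnot V  //  \lnot V.
          branch 2.2.1 (add \lnot V):
            × closes — contains both V and \lnot V.
          branch 2.2.2 (add \lnot V):
            × closes — contains both V and \lnot V.
5 branches closed, 7 open.
Each open branch fixes some atoms; the unmentioned ones are free. Counting distinct full assignments: branch {V=true, Z=true} (X, Y, W) contributes 8 new; branch {V=true} (X, Y, Z, W) contributes 8 new; branch {V=true, X=false} (Y, Z, W) contributes 0 new; branch {V=true, W=false, X=true, Z=false} (Y) contributes 0 new; branch {V=true, W=false, X=false, Z=true} (Y) contributes 0 new; branch {V=true, W=true, X=false} (Y, Z) contributes 0 new; branch {V=true, W=true, X=false, Z=false} (Y) contributes 0 new. Total: 16.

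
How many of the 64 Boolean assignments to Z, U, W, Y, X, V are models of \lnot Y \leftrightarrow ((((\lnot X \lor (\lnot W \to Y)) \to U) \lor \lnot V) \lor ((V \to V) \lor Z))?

32

Initial set: {T (\lnot Y \leftrightarrow ((((\lnot X \lor (\lnot W \to Y)) \to U) \lor \lnot V) \lor ((V \to V) \lor Z)))}.
T (\lnot Y \leftrightarrow ((((\lnot X \lor (\lnot W \to Y)) \to U) \lor \lnot V) \lor ((V \to V) \lor Z))): β-rule — branch into T \lnot Y, T ((((\lnot X \lor (\lnot W \to Y)) \to U) \lor \lnot V) \lor ((V \to V) \lor Z))  //  F \lnot Y, F ((((\lnot X \lor (\lnot W \to Y)) \to U) \lor \lnot V) \lor ((V \to V) \lor Z)).
  branch 1 (add T \lnot Y, T ((((\lnot X \lor (\lnot W \to Y)) \to U) \lor \lnot V) \lor ((V \to V) \lor Z))):
    T ((((\lnot X \lor (\lnot W \to Y)) \to U) \lor \lnot V) \lor ((V \to V) \lor Z)): β-rule — branch into T (((\lnot X \lor (\lnot W \to Y)) \to U) \lor \lnot V)  //  T ((V \to V) \lor Z).
      branch 1.1 (add T (((\lnot X \lor (\lnot W \to Y)) \to U) \lor \lnot V)):
        T (((\lnot X \lor (\lnot W \to Y)) \to U) \lor \lnot V): β-rule — branch into T ((\lnot X \lor (\lnot W \to Y)) \to U)  //  T \lnot V.
          branch 1.1.1 (add T ((\lnot X \lor (\lnot W \to Y)) \to U)):
            T ((\lnot X \lor (\lnot W \to Y)) \to U): β-rule — branch into F (\lnot X \lor (\lnot W \to Y))  //  T U.
              branch 1.1.1.1 (add F (\lnot X \lor (\lnot W \to Y))):
                F (\lnot X \lor (\lnot W \to Y)): α-rule — add F \lnot X, F (\lnot W \to Y).
                F (\lnot W \to Y): α-rule — add T \lnot W, F Y.
                ○ open, literals {W=F, X=T, Y=F}.
              branch 1.1.1.2 (add T U):
                ○ open, literals {U=T, Y=F}.
          branch 1.1.2 (add T \lnot V):
            ○ open, literals {V=F, Y=F}.
      branch 1.2 (add T ((V \to V) \lor Z)):
        T ((V \to V) \lor Z): β-rule — branch into T (V \to V)  //  T Z.
          branch 1.2.1 (add T (V \to V)):
            T (V \to V): β-rule — branch into F V  //  T V.
              branch 1.2.1.1 (add F V):
                ○ open, literals {V=F, Y=F}.
              branch 1.2.1.2 (add T V):
                ○ open, literals {V=T, Y=F}.
          branch 1.2.2 (add T Z):
            ○ open, literals {Y=F, Z=T}.
  branch 2 (add F \lnot Y, F ((((\lnot X \lor (\lnot W \to Y)) \to U) \lor \lnot V) \lor ((V \to V) \lor Z))):
    F ((((\lnot X \lor (\lnot W \to Y)) \to U) \lor \lnot V) \lor ((V \to V) \lor Z)): α-rule — add F (((\lnot X \lor (\lnot W \to Y)) \to U) \lor \lnot V), F ((V \to V) \lor Z).
    F (((\lnot X \lor (\lnot W \to Y)) \to U) \lor \lnot V): α-rule — add F ((\lnot X \lor (\lnot W \to Y)) \to U), F \lnot V.
    F ((V \to V) \lor Z): α-rule — add F (V \to V), F Z.
    F ((\lnot X \lor (\lnot W \to Y)) \to U): α-rule — add T (\lnot X \lor (\lnot W \to Y)), F U.
    F (V \to V): α-rule — add T V, F V.
    × closes — contains both V and \lnot V.
1 branch closed, 6 open.
Each open branch fixes some atoms; the unmentioned ones are free. Counting distinct full assignments: branch {W=F, X=T, Y=F} (Z, U, V) contributes 8 new; branch {U=T, Y=F} (Z, W, X, V) contributes 12 new; branch {V=F, Y=F} (Z, U, W, X) contributes 6 new; branch {V=F, Y=F} (Z, U, W, X) contributes 0 new; branch {V=T, Y=F} (Z, U, W, X) contributes 6 new; branch {Y=F, Z=T} (U, W, X, V) contributes 0 new. Total: 32.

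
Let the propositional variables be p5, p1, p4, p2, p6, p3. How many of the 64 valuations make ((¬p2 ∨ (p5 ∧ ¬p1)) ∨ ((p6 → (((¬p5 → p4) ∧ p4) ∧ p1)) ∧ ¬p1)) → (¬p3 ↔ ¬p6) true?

Initial set: {(((¬p2 ∨ (p5 ∧ ¬p1)) ∨ ((p6 → (((¬p5 → p4) ∧ p4) ∧ p1)) ∧ ¬p1)) → (¬p3 ↔ ¬p6))}.
(((¬p2 ∨ (p5 ∧ ¬p1)) ∨ ((p6 → (((¬p5 → p4) ∧ p4) ∧ p1)) ∧ ¬p1)) → (¬p3 ↔ ¬p6)): β-rule — branch into ¬((¬p2 ∨ (p5 ∧ ¬p1)) ∨ ((p6 → (((¬p5 → p4) ∧ p4) ∧ p1)) ∧ ¬p1))  //  (¬p3 ↔ ¬p6).
  branch 1 (add ¬((¬p2 ∨ (p5 ∧ ¬p1)) ∨ ((p6 → (((¬p5 → p4) ∧ p4) ∧ p1)) ∧ ¬p1))):
    ¬((¬p2 ∨ (p5 ∧ ¬p1)) ∨ ((p6 → (((¬p5 → p4) ∧ p4) ∧ p1)) ∧ ¬p1)): α-rule — add ¬(¬p2 ∨ (p5 ∧ ¬p1)), ¬((p6 → (((¬p5 → p4) ∧ p4) ∧ p1)) ∧ ¬p1).
    ¬(¬p2 ∨ (p5 ∧ ¬p1)): α-rule — add ¬¬p2, ¬(p5 ∧ ¬p1).
    ¬((p6 → (((¬p5 → p4) ∧ p4) ∧ p1)) ∧ ¬p1): β-rule — branch into ¬(p6 → (((¬p5 → p4) ∧ p4) ∧ p1))  //  ¬¬p1.
      branch 1.1 (add ¬(p6 → (((¬p5 → p4) ∧ p4) ∧ p1))):
        ¬(p6 → (((¬p5 → p4) ∧ p4) ∧ p1)): α-rule — add p6, ¬(((¬p5 → p4) ∧ p4) ∧ p1).
        ¬(p5 ∧ ¬p1): β-rule — branch into ¬p5  //  ¬¬p1.
          branch 1.1.1 (add ¬p5):
            ¬(((¬p5 → p4) ∧ p4) ∧ p1): β-rule — branch into ¬((¬p5 → p4) ∧ p4)  //  ¬p1.
              branch 1.1.1.1 (add ¬((¬p5 → p4) ∧ p4)):
                ¬((¬p5 → p4) ∧ p4): β-rule — branch into ¬(¬p5 → p4)  //  ¬p4.
                  branch 1.1.1.1.1 (add ¬(¬p5 → p4)):
                    ¬(¬p5 → p4): α-rule — add ¬p5, ¬p4.
                    ○ open, literals {p2=1, p4=0, p5=0, p6=1}.
                  branch 1.1.1.1.2 (add ¬p4):
                    ○ open, literals {p2=1, p4=0, p5=0, p6=1}.
              branch 1.1.1.2 (add ¬p1):
                ○ open, literals {p1=0, p2=1, p5=0, p6=1}.
          branch 1.1.2 (add ¬¬p1):
            ¬(((¬p5 → p4) ∧ p4) ∧ p1): β-rule — branch into ¬((¬p5 → p4) ∧ p4)  //  ¬p1.
              branch 1.1.2.1 (add ¬((¬p5 → p4) ∧ p4)):
                ¬((¬p5 → p4) ∧ p4): β-rule — branch into ¬(¬p5 → p4)  //  ¬p4.
                  branch 1.1.2.1.1 (add ¬(¬p5 → p4)):
                    ¬(¬p5 → p4): α-rule — add ¬p5, ¬p4.
                    ○ open, literals {p1=1, p2=1, p4=0, p5=0, p6=1}.
                  branch 1.1.2.1.2 (add ¬p4):
                    ○ open, literals {p1=1, p2=1, p4=0, p6=1}.
              branch 1.1.2.2 (add ¬p1):
                × closes — contains both p1 and ¬p1.
      branch 1.2 (add ¬¬p1):
        ¬(p5 ∧ ¬p1): β-rule — branch into ¬p5  //  ¬¬p1.
          branch 1.2.1 (add ¬p5):
            ○ open, literals {p1=1, p2=1, p5=0}.
          branch 1.2.2 (add ¬¬p1):
            ○ open, literals {p1=1, p2=1}.
  branch 2 (add (¬p3 ↔ ¬p6)):
    (¬p3 ↔ ¬p6): β-rule — branch into ¬p3, ¬p6  //  ¬¬p3, ¬¬p6.
      branch 2.1 (add ¬p3, ¬p6):
        ○ open, literals {p3=0, p6=0}.
      branch 2.2 (add ¬¬p3, ¬¬p6):
        ○ open, literals {p3=1, p6=1}.
1 branch closed, 9 open.
Each open branch fixes some atoms; the unmentioned ones are free. Counting distinct full assignments: branch {p2=1, p4=0, p5=0, p6=1} (p1, p3) contributes 4 new; branch {p2=1, p4=0, p5=0, p6=1} (p1, p3) contributes 0 new; branch {p1=0, p2=1, p5=0, p6=1} (p4, p3) contributes 2 new; branch {p1=1, p2=1, p4=0, p5=0, p6=1} (p3) contributes 0 new; branch {p1=1, p2=1, p4=0, p6=1} (p5, p3) contributes 2 new; branch {p1=1, p2=1, p5=0} (p4, p6, p3) contributes 6 new; branch {p1=1, p2=1} (p5, p4, p6, p3) contributes 6 new; branch {p3=0, p6=0} (p5, p1, p4, p2) contributes 12 new; branch {p3=1, p6=1} (p5, p1, p4, p2) contributes 10 new. Total: 42.

42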